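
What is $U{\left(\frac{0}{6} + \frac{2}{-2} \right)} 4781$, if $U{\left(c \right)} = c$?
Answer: $-4781$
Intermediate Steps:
$U{\left(\frac{0}{6} + \frac{2}{-2} \right)} 4781 = \left(\frac{0}{6} + \frac{2}{-2}\right) 4781 = \left(0 \cdot \frac{1}{6} + 2 \left(- \frac{1}{2}\right)\right) 4781 = \left(0 - 1\right) 4781 = \left(-1\right) 4781 = -4781$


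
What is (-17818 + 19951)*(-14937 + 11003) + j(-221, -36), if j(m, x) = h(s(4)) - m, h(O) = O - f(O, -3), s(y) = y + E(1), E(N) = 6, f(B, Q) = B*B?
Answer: -8391091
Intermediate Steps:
f(B, Q) = B²
s(y) = 6 + y (s(y) = y + 6 = 6 + y)
h(O) = O - O²
j(m, x) = -90 - m (j(m, x) = (6 + 4)*(1 - (6 + 4)) - m = 10*(1 - 1*10) - m = 10*(1 - 10) - m = 10*(-9) - m = -90 - m)
(-17818 + 19951)*(-14937 + 11003) + j(-221, -36) = (-17818 + 19951)*(-14937 + 11003) + (-90 - 1*(-221)) = 2133*(-3934) + (-90 + 221) = -8391222 + 131 = -8391091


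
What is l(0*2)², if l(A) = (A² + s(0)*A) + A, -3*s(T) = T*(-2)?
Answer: 0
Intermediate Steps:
s(T) = 2*T/3 (s(T) = -T*(-2)/3 = -(-2)*T/3 = 2*T/3)
l(A) = A + A² (l(A) = (A² + ((⅔)*0)*A) + A = (A² + 0*A) + A = (A² + 0) + A = A² + A = A + A²)
l(0*2)² = ((0*2)*(1 + 0*2))² = (0*(1 + 0))² = (0*1)² = 0² = 0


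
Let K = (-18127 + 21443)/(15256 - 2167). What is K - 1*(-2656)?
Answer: 34767700/13089 ≈ 2656.3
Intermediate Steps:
K = 3316/13089 ≈ 0.25334
K - 1*(-2656) = 3316/13089 - 1*(-2656) = 3316/13089 + 2656 = 34767700/13089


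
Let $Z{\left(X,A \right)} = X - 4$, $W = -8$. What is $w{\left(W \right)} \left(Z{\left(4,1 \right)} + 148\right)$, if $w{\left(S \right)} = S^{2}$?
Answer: $9472$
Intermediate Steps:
$Z{\left(X,A \right)} = -4 + X$ ($Z{\left(X,A \right)} = X - 4 = -4 + X$)
$w{\left(W \right)} \left(Z{\left(4,1 \right)} + 148\right) = \left(-8\right)^{2} \left(\left(-4 + 4\right) + 148\right) = 64 \left(0 + 148\right) = 64 \cdot 148 = 9472$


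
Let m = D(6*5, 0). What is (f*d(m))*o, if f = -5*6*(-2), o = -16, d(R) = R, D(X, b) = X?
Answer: -28800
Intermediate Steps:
m = 30 (m = 6*5 = 30)
f = 60 (f = -30*(-2) = 60)
(f*d(m))*o = (60*30)*(-16) = 1800*(-16) = -28800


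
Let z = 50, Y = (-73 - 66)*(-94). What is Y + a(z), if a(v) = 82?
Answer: 13148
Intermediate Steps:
Y = 13066 (Y = -139*(-94) = 13066)
Y + a(z) = 13066 + 82 = 13148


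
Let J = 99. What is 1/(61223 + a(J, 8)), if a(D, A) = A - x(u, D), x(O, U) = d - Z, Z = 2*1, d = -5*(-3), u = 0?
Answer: 1/61218 ≈ 1.6335e-5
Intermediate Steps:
d = 15
Z = 2
x(O, U) = 13 (x(O, U) = 15 - 1*2 = 15 - 2 = 13)
a(D, A) = -13 + A (a(D, A) = A - 1*13 = A - 13 = -13 + A)
1/(61223 + a(J, 8)) = 1/(61223 + (-13 + 8)) = 1/(61223 - 5) = 1/61218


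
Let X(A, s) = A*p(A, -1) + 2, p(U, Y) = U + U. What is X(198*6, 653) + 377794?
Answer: 3200484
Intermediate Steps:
p(U, Y) = 2*U
X(A, s) = 2 + 2*A² (X(A, s) = A*(2*A) + 2 = 2*A² + 2 = 2 + 2*A²)
X(198*6, 653) + 377794 = (2 + 2*(198*6)²) + 377794 = (2 + 2*1188²) + 377794 = (2 + 2*1411344) + 377794 = (2 + 2822688) + 377794 = 2822690 + 377794 = 3200484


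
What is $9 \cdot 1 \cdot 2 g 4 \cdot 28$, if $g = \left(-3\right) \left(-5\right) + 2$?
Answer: $34272$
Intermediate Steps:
$g = 17$ ($g = 15 + 2 = 17$)
$9 \cdot 1 \cdot 2 g 4 \cdot 28 = 9 \cdot 1 \cdot 2 \cdot 17 \cdot 4 \cdot 28 = 9 \cdot 2 \cdot 68 \cdot 28 = 18 \cdot 68 \cdot 28 = 1224 \cdot 28 = 34272$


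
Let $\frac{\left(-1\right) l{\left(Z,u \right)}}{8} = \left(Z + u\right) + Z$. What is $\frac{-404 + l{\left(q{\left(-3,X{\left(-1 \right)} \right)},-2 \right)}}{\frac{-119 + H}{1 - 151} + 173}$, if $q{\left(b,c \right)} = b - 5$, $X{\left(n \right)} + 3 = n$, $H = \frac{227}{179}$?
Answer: $- \frac{1745250}{1166531} \approx -1.4961$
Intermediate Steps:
$H = \frac{227}{179}$ ($H = 227 \cdot \frac{1}{179} = \frac{227}{179} \approx 1.2682$)
$X{\left(n \right)} = -3 + n$
$q{\left(b,c \right)} = -5 + b$ ($q{\left(b,c \right)} = b - 5 = -5 + b$)
$l{\left(Z,u \right)} = - 16 Z - 8 u$ ($l{\left(Z,u \right)} = - 8 \left(\left(Z + u\right) + Z\right) = - 8 \left(u + 2 Z\right) = - 16 Z - 8 u$)
$\frac{-404 + l{\left(q{\left(-3,X{\left(-1 \right)} \right)},-2 \right)}}{\frac{-119 + H}{1 - 151} + 173} = \frac{-404 - \left(-16 + 16 \left(-5 - 3\right)\right)}{\frac{-119 + \frac{227}{179}}{1 - 151} + 173} = \frac{-404 + \left(\left(-16\right) \left(-8\right) + 16\right)}{- \frac{21074}{179 \left(-150\right)} + 173} = \frac{-404 + \left(128 + 16\right)}{\left(- \frac{21074}{179}\right) \left(- \frac{1}{150}\right) + 173} = \frac{-404 + 144}{\frac{10537}{13425} + 173} = - \frac{260}{\frac{2333062}{13425}} = \left(-260\right) \frac{13425}{2333062} = - \frac{1745250}{1166531}$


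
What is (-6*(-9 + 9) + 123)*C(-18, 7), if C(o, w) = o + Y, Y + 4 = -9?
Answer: -3813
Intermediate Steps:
Y = -13 (Y = -4 - 9 = -13)
C(o, w) = -13 + o (C(o, w) = o - 13 = -13 + o)
(-6*(-9 + 9) + 123)*C(-18, 7) = (-6*(-9 + 9) + 123)*(-13 - 18) = (-6*0 + 123)*(-31) = (0 + 123)*(-31) = 123*(-31) = -3813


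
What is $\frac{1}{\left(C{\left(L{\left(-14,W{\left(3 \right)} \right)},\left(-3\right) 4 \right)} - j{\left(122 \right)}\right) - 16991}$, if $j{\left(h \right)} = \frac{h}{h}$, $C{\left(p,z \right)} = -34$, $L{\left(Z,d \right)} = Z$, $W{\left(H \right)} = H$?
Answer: $- \frac{1}{17026} \approx -5.8734 \cdot 10^{-5}$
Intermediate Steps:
$j{\left(h \right)} = 1$
$\frac{1}{\left(C{\left(L{\left(-14,W{\left(3 \right)} \right)},\left(-3\right) 4 \right)} - j{\left(122 \right)}\right) - 16991} = \frac{1}{\left(-34 - 1\right) - 16991} = \frac{1}{-35 - 16991} = \frac{1}{-17026} = - \frac{1}{17026}$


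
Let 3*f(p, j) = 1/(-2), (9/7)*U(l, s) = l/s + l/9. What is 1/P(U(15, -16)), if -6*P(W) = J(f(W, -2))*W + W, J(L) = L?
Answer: -15552/1225 ≈ -12.696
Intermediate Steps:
U(l, s) = 7*l/81 + 7*l/(9*s) (U(l, s) = 7*(l/s + l/9)/9 = 7*(l/9 + l/s)/9 = 7*l/81 + 7*l/(9*s))
f(p, j) = -1/6 (f(p, j) = (1/3)/(-2) = (1/3)*(-1/2) = -1/6)
P(W) = -5*W/36 (P(W) = -(-W/6 + W)/6 = -5*W/36)
1/P(U(15, -16)) = 1/(-35*15*(9 - 16)/(2916*(-16))) = 1/(-35*15*(-1)*(-7)/(2916*16)) = 1/(-5/36*245/432) = 1/(-1225/15552) = -15552/1225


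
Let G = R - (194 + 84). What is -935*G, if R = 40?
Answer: 222530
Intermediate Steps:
G = -238 (G = 40 - (194 + 84) = 40 - 1*278 = 40 - 278 = -238)
-935*G = -935*(-238) = 222530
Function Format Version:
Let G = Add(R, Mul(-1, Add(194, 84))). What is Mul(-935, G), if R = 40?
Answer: 222530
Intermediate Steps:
G = -238 (G = Add(40, Mul(-1, Add(194, 84))) = Add(40, Mul(-1, 278)) = Add(40, -278) = -238)
Mul(-935, G) = Mul(-935, -238) = 222530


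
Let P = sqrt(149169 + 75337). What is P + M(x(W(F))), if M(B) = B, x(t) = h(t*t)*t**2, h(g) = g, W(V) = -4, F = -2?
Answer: 256 + sqrt(224506) ≈ 729.82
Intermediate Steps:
x(t) = t**4 (x(t) = (t*t)*t**2 = t**2*t**2 = t**4)
P = sqrt(224506) ≈ 473.82
P + M(x(W(F))) = sqrt(224506) + (-4)**4 = sqrt(224506) + 256 = 256 + sqrt(224506)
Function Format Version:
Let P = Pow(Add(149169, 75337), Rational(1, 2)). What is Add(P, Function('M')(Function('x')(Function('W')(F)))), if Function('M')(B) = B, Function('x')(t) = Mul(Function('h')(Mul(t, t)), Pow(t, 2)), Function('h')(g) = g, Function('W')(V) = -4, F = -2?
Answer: Add(256, Pow(224506, Rational(1, 2))) ≈ 729.82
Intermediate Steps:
Function('x')(t) = Pow(t, 4) (Function('x')(t) = Mul(Mul(t, t), Pow(t, 2)) = Mul(Pow(t, 2), Pow(t, 2)) = Pow(t, 4))
P = Pow(224506, Rational(1, 2)) ≈ 473.82
Add(P, Function('M')(Function('x')(Function('W')(F)))) = Add(Pow(224506, Rational(1, 2)), Pow(-4, 4)) = Add(Pow(224506, Rational(1, 2)), 256) = Add(256, Pow(224506, Rational(1, 2)))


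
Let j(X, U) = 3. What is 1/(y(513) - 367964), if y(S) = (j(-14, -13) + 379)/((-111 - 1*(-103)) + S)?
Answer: -505/185821438 ≈ -2.7177e-6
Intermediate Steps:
y(S) = 382/(-8 + S) (y(S) = (3 + 379)/((-111 - 1*(-103)) + S) = 382/((-111 + 103) + S) = 382/(-8 + S))
1/(y(513) - 367964) = 1/(382/(-8 + 513) - 367964) = 1/(382/505 - 367964) = 1/(-185821438/505) = -505/185821438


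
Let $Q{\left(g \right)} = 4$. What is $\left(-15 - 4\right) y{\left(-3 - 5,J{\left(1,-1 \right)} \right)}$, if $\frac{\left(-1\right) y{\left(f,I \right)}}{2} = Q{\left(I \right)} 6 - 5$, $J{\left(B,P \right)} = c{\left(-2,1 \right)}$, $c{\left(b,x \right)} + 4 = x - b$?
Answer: $722$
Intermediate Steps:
$c{\left(b,x \right)} = -4 + x - b$ ($c{\left(b,x \right)} = -4 - \left(b - x\right) = -4 + x - b$)
$J{\left(B,P \right)} = -1$ ($J{\left(B,P \right)} = -4 + 1 - -2 = -4 + 1 + 2 = -1$)
$y{\left(f,I \right)} = -38$ ($y{\left(f,I \right)} = - 2 \left(4 \cdot 6 - 5\right) = - 2 \left(24 - 5\right) = \left(-2\right) 19 = -38$)
$\left(-15 - 4\right) y{\left(-3 - 5,J{\left(1,-1 \right)} \right)} = \left(-15 - 4\right) \left(-38\right) = \left(-19\right) \left(-38\right) = 722$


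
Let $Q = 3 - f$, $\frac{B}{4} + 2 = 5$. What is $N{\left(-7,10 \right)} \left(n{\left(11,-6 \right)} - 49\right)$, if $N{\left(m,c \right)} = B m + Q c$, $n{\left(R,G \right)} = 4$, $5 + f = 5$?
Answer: $2430$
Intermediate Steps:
$f = 0$ ($f = -5 + 5 = 0$)
$B = 12$ ($B = -8 + 4 \cdot 5 = -8 + 20 = 12$)
$Q = 3$ ($Q = 3 - 0 = 3 + 0 = 3$)
$N{\left(m,c \right)} = 3 c + 12 m$ ($N{\left(m,c \right)} = 12 m + 3 c = 3 c + 12 m$)
$N{\left(-7,10 \right)} \left(n{\left(11,-6 \right)} - 49\right) = \left(3 \cdot 10 + 12 \left(-7\right)\right) \left(4 - 49\right) = \left(30 - 84\right) \left(-45\right) = \left(-54\right) \left(-45\right) = 2430$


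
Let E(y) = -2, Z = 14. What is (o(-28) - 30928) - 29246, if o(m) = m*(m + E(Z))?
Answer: -59334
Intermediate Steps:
o(m) = m*(-2 + m) (o(m) = m*(m - 2) = m*(-2 + m))
(o(-28) - 30928) - 29246 = (-28*(-2 - 28) - 30928) - 29246 = (-28*(-30) - 30928) - 29246 = (840 - 30928) - 29246 = -30088 - 29246 = -59334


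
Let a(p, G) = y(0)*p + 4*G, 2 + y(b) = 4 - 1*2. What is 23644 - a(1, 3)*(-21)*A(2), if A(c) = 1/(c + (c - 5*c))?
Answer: 23602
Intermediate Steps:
A(c) = -1/(3*c) (A(c) = 1/(c - 4*c) = 1/(-3*c) = -1/(3*c))
y(b) = 0 (y(b) = -2 + (4 - 1*2) = -2 + (4 - 2) = -2 + 2 = 0)
a(p, G) = 4*G (a(p, G) = 0*p + 4*G = 0 + 4*G = 4*G)
23644 - a(1, 3)*(-21)*A(2) = 23644 - (4*3)*(-21)*(-1/3/2) = 23644 - 12*(-21)*(-1/3*1/2) = 23644 - (-252)*(-1)/6 = 23644 - 1*42 = 23644 - 42 = 23602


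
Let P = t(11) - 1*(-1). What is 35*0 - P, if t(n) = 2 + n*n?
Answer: -124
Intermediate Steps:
t(n) = 2 + n²
P = 124 (P = (2 + 11²) - 1*(-1) = (2 + 121) + 1 = 123 + 1 = 124)
35*0 - P = 35*0 - 1*124 = 0 - 124 = -124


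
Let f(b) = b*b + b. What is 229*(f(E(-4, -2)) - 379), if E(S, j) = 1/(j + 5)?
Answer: -780203/9 ≈ -86689.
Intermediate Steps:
E(S, j) = 1/(5 + j)
f(b) = b + b**2 (f(b) = b**2 + b = b + b**2)
229*(f(E(-4, -2)) - 379) = 229*((1 + 1/(5 - 2))/(5 - 2) - 379) = 229*((1 + 1/3)/3 - 379) = 229*((1/3)*(4/3) - 379) = 229*(4/9 - 379) = 229*(-3407/9) = -780203/9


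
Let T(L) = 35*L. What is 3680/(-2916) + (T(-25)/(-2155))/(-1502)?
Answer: -595700615/471926898 ≈ -1.2623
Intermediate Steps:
3680/(-2916) + (T(-25)/(-2155))/(-1502) = 3680/(-2916) + ((35*(-25))/(-2155))/(-1502) = 3680*(-1/2916) - 875*(-1/2155)*(-1/1502) = -920/729 + (175/431)*(-1/1502) = -920/729 - 175/647362 = -595700615/471926898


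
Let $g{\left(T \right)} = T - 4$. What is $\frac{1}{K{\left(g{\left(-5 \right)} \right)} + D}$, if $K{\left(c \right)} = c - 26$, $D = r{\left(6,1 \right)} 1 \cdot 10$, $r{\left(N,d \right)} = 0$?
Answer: $- \frac{1}{35} \approx -0.028571$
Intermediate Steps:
$D = 0$ ($D = 0 \cdot 1 \cdot 10 = 0 \cdot 10 = 0$)
$g{\left(T \right)} = -4 + T$ ($g{\left(T \right)} = T - 4 = -4 + T$)
$K{\left(c \right)} = -26 + c$
$\frac{1}{K{\left(g{\left(-5 \right)} \right)} + D} = \frac{1}{\left(-26 - 9\right) + 0} = \frac{1}{-35 + 0} = \frac{1}{-35} = - \frac{1}{35}$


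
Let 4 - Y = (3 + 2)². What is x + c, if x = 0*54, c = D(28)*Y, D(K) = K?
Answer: -588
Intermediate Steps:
Y = -21 (Y = 4 - (3 + 2)² = 4 - 1*5² = 4 - 1*25 = 4 - 25 = -21)
c = -588 (c = 28*(-21) = -588)
x = 0
x + c = 0 - 588 = -588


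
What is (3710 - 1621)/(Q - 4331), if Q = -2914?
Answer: -2089/7245 ≈ -0.28834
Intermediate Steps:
(3710 - 1621)/(Q - 4331) = (3710 - 1621)/(-2914 - 4331) = 2089/(-7245) = 2089*(-1/7245) = -2089/7245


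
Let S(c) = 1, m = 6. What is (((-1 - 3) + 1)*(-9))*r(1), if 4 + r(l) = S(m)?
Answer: -81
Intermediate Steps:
r(l) = -3 (r(l) = -4 + 1 = -3)
(((-1 - 3) + 1)*(-9))*r(1) = (((-1 - 3) + 1)*(-9))*(-3) = ((-4 + 1)*(-9))*(-3) = -3*(-9)*(-3) = 27*(-3) = -81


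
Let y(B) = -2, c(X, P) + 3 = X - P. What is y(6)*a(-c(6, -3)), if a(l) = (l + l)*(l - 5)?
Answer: -264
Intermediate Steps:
c(X, P) = -3 + X - P (c(X, P) = -3 + (X - P) = -3 + X - P)
a(l) = 2*l*(-5 + l) (a(l) = (2*l)*(-5 + l) = 2*l*(-5 + l))
y(6)*a(-c(6, -3)) = -4*(-(-3 + 6 - 1*(-3)))*(-5 - (-3 + 6 - 1*(-3))) = -4*(-(-3 + 6 + 3))*(-5 - (-3 + 6 + 3)) = -4*(-1*6)*(-5 - 1*6) = -4*(-6)*(-5 - 6) = -4*(-6)*(-11) = -2*132 = -264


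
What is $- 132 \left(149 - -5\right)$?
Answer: $-20328$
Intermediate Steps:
$- 132 \left(149 - -5\right) = - 132 \left(149 + 5\right) = \left(-132\right) 154 = -20328$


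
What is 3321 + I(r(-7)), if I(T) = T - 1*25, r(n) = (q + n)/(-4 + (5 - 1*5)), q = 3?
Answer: 3297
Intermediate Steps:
r(n) = -3/4 - n/4 (r(n) = (3 + n)/(-4 + (5 - 1*5)) = (3 + n)/(-4 + (5 - 5)) = (3 + n)/(-4 + 0) = (3 + n)/(-4) = (3 + n)*(-1/4) = -3/4 - n/4)
I(T) = -25 + T (I(T) = T - 25 = -25 + T)
3321 + I(r(-7)) = 3321 + (-25 + (-3/4 - 1/4*(-7))) = 3321 + (-25 + (-3/4 + 7/4)) = 3321 + (-25 + 1) = 3321 - 24 = 3297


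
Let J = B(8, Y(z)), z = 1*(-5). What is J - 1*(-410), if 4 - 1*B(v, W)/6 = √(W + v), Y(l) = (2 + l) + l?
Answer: 434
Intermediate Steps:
z = -5
Y(l) = 2 + 2*l
B(v, W) = 24 - 6*√(W + v)
J = 24 (J = 24 - 6*√((2 + 2*(-5)) + 8) = 24 - 6*√((2 - 10) + 8) = 24 - 6*√(-8 + 8) = 24 - 6*√0 = 24 - 6*0 = 24 + 0 = 24)
J - 1*(-410) = 24 - 1*(-410) = 24 + 410 = 434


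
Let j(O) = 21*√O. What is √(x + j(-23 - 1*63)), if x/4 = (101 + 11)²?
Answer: √(50176 + 21*I*√86) ≈ 224.0 + 0.4347*I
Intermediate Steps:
x = 50176 (x = 4*(101 + 11)² = 4*112² = 4*12544 = 50176)
√(x + j(-23 - 1*63)) = √(50176 + 21*√(-23 - 1*63)) = √(50176 + 21*√(-23 - 63)) = √(50176 + 21*√(-86)) = √(50176 + 21*(I*√86)) = √(50176 + 21*I*√86)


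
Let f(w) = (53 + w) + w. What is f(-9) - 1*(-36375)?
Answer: 36410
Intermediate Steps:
f(w) = 53 + 2*w
f(-9) - 1*(-36375) = (53 + 2*(-9)) - 1*(-36375) = (53 - 18) + 36375 = 35 + 36375 = 36410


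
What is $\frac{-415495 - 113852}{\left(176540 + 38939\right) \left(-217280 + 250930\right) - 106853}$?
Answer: $- \frac{25207}{345274357} \approx -7.3006 \cdot 10^{-5}$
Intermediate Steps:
$\frac{-415495 - 113852}{\left(176540 + 38939\right) \left(-217280 + 250930\right) - 106853} = - \frac{529347}{215479 \cdot 33650 - 106853} = - \frac{529347}{7250868350 - 106853} = - \frac{529347}{7250761497} = \left(-529347\right) \frac{1}{7250761497} = - \frac{25207}{345274357}$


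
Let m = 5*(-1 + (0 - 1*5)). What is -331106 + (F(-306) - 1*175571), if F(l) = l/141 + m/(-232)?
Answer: -2762414131/5452 ≈ -5.0668e+5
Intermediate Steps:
m = -30 (m = 5*(-1 + (0 - 5)) = 5*(-1 - 5) = 5*(-6) = -30)
F(l) = 15/116 + l/141 (F(l) = l/141 - 30/(-232) = l*(1/141) - 30*(-1/232) = l/141 + 15/116 = 15/116 + l/141)
-331106 + (F(-306) - 1*175571) = -331106 + ((15/116 + (1/141)*(-306)) - 1*175571) = -331106 + ((15/116 - 102/47) - 175571) = -331106 + (-11127/5452 - 175571) = -331106 - 957224219/5452 = -2762414131/5452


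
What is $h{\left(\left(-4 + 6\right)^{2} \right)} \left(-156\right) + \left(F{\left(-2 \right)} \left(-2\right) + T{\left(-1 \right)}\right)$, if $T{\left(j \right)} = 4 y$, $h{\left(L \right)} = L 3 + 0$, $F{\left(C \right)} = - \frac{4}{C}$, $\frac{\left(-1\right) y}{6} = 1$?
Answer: $-1900$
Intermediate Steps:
$y = -6$ ($y = \left(-6\right) 1 = -6$)
$h{\left(L \right)} = 3 L$ ($h{\left(L \right)} = 3 L + 0 = 3 L$)
$T{\left(j \right)} = -24$ ($T{\left(j \right)} = 4 \left(-6\right) = -24$)
$h{\left(\left(-4 + 6\right)^{2} \right)} \left(-156\right) + \left(F{\left(-2 \right)} \left(-2\right) + T{\left(-1 \right)}\right) = 3 \left(-4 + 6\right)^{2} \left(-156\right) - \left(24 - - \frac{4}{-2} \left(-2\right)\right) = 3 \cdot 2^{2} \left(-156\right) - \left(24 - \left(-4\right) \left(- \frac{1}{2}\right) \left(-2\right)\right) = 3 \cdot 4 \left(-156\right) + \left(2 \left(-2\right) - 24\right) = 12 \left(-156\right) - 28 = -1872 - 28 = -1900$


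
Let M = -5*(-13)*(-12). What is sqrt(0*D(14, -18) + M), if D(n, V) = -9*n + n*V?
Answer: 2*I*sqrt(195) ≈ 27.928*I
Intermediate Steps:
D(n, V) = -9*n + V*n
M = -780 (M = 65*(-12) = -780)
sqrt(0*D(14, -18) + M) = sqrt(0*(14*(-9 - 18)) - 780) = sqrt(0*(14*(-27)) - 780) = sqrt(0*(-378) - 780) = sqrt(0 - 780) = sqrt(-780) = 2*I*sqrt(195)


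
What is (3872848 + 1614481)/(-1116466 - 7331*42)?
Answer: -5487329/1424368 ≈ -3.8525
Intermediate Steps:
(3872848 + 1614481)/(-1116466 - 7331*42) = 5487329/(-1116466 - 307902) = 5487329/(-1424368) = 5487329*(-1/1424368) = -5487329/1424368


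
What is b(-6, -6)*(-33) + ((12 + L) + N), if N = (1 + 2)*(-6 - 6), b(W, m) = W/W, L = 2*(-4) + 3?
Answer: -62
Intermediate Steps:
L = -5 (L = -8 + 3 = -5)
b(W, m) = 1
N = -36 (N = 3*(-12) = -36)
b(-6, -6)*(-33) + ((12 + L) + N) = 1*(-33) + ((12 - 5) - 36) = -33 + (7 - 36) = -33 - 29 = -62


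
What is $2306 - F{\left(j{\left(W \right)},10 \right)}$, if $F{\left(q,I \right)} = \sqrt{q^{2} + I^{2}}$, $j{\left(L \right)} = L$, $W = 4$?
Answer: $2306 - 2 \sqrt{29} \approx 2295.2$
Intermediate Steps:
$F{\left(q,I \right)} = \sqrt{I^{2} + q^{2}}$
$2306 - F{\left(j{\left(W \right)},10 \right)} = 2306 - \sqrt{10^{2} + 4^{2}} = 2306 - \sqrt{100 + 16} = 2306 - \sqrt{116} = 2306 - 2 \sqrt{29}$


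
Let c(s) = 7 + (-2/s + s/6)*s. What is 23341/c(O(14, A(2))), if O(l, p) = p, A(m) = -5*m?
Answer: 70023/65 ≈ 1077.3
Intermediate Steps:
c(s) = 7 + s*(-2/s + s/6) (c(s) = 7 + (-2/s + s*(⅙))*s = 7 + (-2/s + s/6)*s = 7 + s*(-2/s + s/6))
23341/c(O(14, A(2))) = 23341/(5 + (-5*2)²/6) = 23341/(5 + (⅙)*(-10)²) = 23341/(5 + (⅙)*100) = 23341/(5 + 50/3) = 23341/(65/3) = 23341*(3/65) = 70023/65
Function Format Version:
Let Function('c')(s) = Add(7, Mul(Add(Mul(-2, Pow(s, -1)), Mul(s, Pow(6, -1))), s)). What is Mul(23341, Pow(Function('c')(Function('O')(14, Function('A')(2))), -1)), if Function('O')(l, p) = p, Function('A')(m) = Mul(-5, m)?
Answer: Rational(70023, 65) ≈ 1077.3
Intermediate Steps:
Function('c')(s) = Add(7, Mul(s, Add(Mul(-2, Pow(s, -1)), Mul(Rational(1, 6), s)))) (Function('c')(s) = Add(7, Mul(Add(Mul(-2, Pow(s, -1)), Mul(s, Rational(1, 6))), s)) = Add(7, Mul(Add(Mul(-2, Pow(s, -1)), Mul(Rational(1, 6), s)), s)) = Add(7, Mul(s, Add(Mul(-2, Pow(s, -1)), Mul(Rational(1, 6), s)))))
Mul(23341, Pow(Function('c')(Function('O')(14, Function('A')(2))), -1)) = Mul(23341, Pow(Add(5, Mul(Rational(1, 6), Pow(Mul(-5, 2), 2))), -1)) = Mul(23341, Pow(Add(5, Mul(Rational(1, 6), Pow(-10, 2))), -1)) = Mul(23341, Pow(Add(5, Mul(Rational(1, 6), 100)), -1)) = Mul(23341, Pow(Add(5, Rational(50, 3)), -1)) = Mul(23341, Pow(Rational(65, 3), -1)) = Mul(23341, Rational(3, 65)) = Rational(70023, 65)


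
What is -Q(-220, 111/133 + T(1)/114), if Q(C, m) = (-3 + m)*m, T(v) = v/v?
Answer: 1158233/636804 ≈ 1.8188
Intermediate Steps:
T(v) = 1
Q(C, m) = m*(-3 + m)
-Q(-220, 111/133 + T(1)/114) = -(111/133 + 1/114)*(-3 + (111/133 + 1/114)) = -673*(-3 + 673/798)/798 = -673*(-1721)/(798*798) = -1*(-1158233/636804) = 1158233/636804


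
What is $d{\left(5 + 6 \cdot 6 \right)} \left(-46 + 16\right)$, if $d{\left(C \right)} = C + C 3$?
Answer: $-4920$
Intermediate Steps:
$d{\left(C \right)} = 4 C$ ($d{\left(C \right)} = C + 3 C = 4 C$)
$d{\left(5 + 6 \cdot 6 \right)} \left(-46 + 16\right) = 4 \left(5 + 6 \cdot 6\right) \left(-46 + 16\right) = 4 \left(5 + 36\right) \left(-30\right) = 4 \cdot 41 \left(-30\right) = 164 \left(-30\right) = -4920$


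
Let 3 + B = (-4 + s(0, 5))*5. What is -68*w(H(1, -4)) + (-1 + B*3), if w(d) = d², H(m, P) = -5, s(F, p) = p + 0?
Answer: -1695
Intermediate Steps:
s(F, p) = p
B = 2 (B = -3 + (-4 + 5)*5 = -3 + 1*5 = -3 + 5 = 2)
-68*w(H(1, -4)) + (-1 + B*3) = -68*(-5)² + (-1 + 2*3) = -68*25 + (-1 + 6) = -1700 + 5 = -1695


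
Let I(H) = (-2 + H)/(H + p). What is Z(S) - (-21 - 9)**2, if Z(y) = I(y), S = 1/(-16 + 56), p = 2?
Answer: -72979/81 ≈ -900.98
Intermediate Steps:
I(H) = (-2 + H)/(2 + H) (I(H) = (-2 + H)/(H + 2) = (-2 + H)/(2 + H))
S = 1/40 ≈ 0.025000
Z(y) = (-2 + y)/(2 + y)
Z(S) - (-21 - 9)**2 = (-2 + 1/40)/(2 + 1/40) - (-21 - 9)**2 = -79/40/(81/40) - 1*(-30)**2 = (40/81)*(-79/40) - 1*900 = -79/81 - 900 = -72979/81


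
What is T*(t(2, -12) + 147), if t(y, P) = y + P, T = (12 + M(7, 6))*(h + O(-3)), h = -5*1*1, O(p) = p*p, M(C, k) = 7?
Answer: 10412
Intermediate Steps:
O(p) = p**2
h = -5 (h = -5*1 = -5)
T = 76 (T = (12 + 7)*(-5 + (-3)**2) = 19*(-5 + 9) = 19*4 = 76)
t(y, P) = P + y
T*(t(2, -12) + 147) = 76*((-12 + 2) + 147) = 76*(-10 + 147) = 76*137 = 10412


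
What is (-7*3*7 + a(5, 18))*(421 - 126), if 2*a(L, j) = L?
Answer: -85255/2 ≈ -42628.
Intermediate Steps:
a(L, j) = L/2
(-7*3*7 + a(5, 18))*(421 - 126) = (-7*3*7 + (½)*5)*(421 - 126) = (-21*7 + 5/2)*295 = (-147 + 5/2)*295 = -289/2*295 = -85255/2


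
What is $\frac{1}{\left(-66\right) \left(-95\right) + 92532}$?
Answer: $\frac{1}{98802} \approx 1.0121 \cdot 10^{-5}$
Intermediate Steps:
$\frac{1}{\left(-66\right) \left(-95\right) + 92532} = \frac{1}{6270 + 92532} = \frac{1}{98802}$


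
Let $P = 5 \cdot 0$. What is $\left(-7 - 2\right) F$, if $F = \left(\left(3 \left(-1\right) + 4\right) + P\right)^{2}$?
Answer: $-9$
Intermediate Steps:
$P = 0$
$F = 1$ ($F = \left(\left(3 \left(-1\right) + 4\right) + 0\right)^{2} = \left(\left(-3 + 4\right) + 0\right)^{2} = \left(1 + 0\right)^{2} = 1^{2} = 1$)
$\left(-7 - 2\right) F = \left(-7 - 2\right) 1 = \left(-9\right) 1 = -9$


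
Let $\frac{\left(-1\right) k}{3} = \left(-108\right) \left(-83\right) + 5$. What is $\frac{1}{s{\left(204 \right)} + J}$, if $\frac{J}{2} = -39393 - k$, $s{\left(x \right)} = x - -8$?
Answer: $- \frac{1}{24760} \approx -4.0388 \cdot 10^{-5}$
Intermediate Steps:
$k = -26907$ ($k = - 3 \left(\left(-108\right) \left(-83\right) + 5\right) = - 3 \left(8964 + 5\right) = \left(-3\right) 8969 = -26907$)
$s{\left(x \right)} = 8 + x$ ($s{\left(x \right)} = x + 8 = 8 + x$)
$J = -24972$ ($J = 2 \left(-39393 - -26907\right) = 2 \left(-39393 + 26907\right) = 2 \left(-12486\right) = -24972$)
$\frac{1}{s{\left(204 \right)} + J} = \frac{1}{\left(8 + 204\right) - 24972} = \frac{1}{212 - 24972} = \frac{1}{-24760} = - \frac{1}{24760}$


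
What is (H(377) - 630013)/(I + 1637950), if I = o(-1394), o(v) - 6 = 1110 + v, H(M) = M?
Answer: -157409/409418 ≈ -0.38447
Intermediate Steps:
o(v) = 1116 + v (o(v) = 6 + (1110 + v) = 1116 + v)
I = -278 (I = 1116 - 1394 = -278)
(H(377) - 630013)/(I + 1637950) = (377 - 630013)/(-278 + 1637950) = -629636/1637672 = -629636*1/1637672 = -157409/409418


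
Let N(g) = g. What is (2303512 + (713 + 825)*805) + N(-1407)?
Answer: 3540195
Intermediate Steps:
(2303512 + (713 + 825)*805) + N(-1407) = (2303512 + (713 + 825)*805) - 1407 = (2303512 + 1538*805) - 1407 = (2303512 + 1238090) - 1407 = 3541602 - 1407 = 3540195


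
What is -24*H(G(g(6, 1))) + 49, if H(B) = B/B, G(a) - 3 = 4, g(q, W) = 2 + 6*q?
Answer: 25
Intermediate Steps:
G(a) = 7 (G(a) = 3 + 4 = 7)
H(B) = 1
-24*H(G(g(6, 1))) + 49 = -24*1 + 49 = -24 + 49 = 25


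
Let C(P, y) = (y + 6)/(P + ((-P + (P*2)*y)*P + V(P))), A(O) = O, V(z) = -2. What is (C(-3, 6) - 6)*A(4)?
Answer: -1104/47 ≈ -23.489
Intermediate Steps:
C(P, y) = (6 + y)/(-2 + P + P*(-P + 2*P*y)) (C(P, y) = (y + 6)/(P + ((-P + (P*2)*y)*P - 2)) = (6 + y)/(P + ((-P + (2*P)*y)*P - 2)) = (6 + y)/(P + ((-P + 2*P*y)*P - 2)) = (6 + y)/(P + (P*(-P + 2*P*y) - 2)) = (6 + y)/(P + (-2 + P*(-P + 2*P*y))) = (6 + y)/(-2 + P + P*(-P + 2*P*y)))
(C(-3, 6) - 6)*A(4) = ((6 + 6)/(-2 - 3 - 1*(-3)² + 2*6*(-3)²) - 6)*4 = (12/(-2 - 3 - 1*9 + 2*6*9) - 6)*4 = (12/(-2 - 3 - 9 + 108) - 6)*4 = (12/94 - 6)*4 = ((1/94)*12 - 6)*4 = (6/47 - 6)*4 = -276/47*4 = -1104/47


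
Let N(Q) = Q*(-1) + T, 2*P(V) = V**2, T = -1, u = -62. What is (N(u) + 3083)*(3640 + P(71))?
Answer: 19368612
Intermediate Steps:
P(V) = V**2/2
N(Q) = -1 - Q (N(Q) = Q*(-1) - 1 = -Q - 1 = -1 - Q)
(N(u) + 3083)*(3640 + P(71)) = ((-1 - 1*(-62)) + 3083)*(3640 + (1/2)*71**2) = ((-1 + 62) + 3083)*(3640 + (1/2)*5041) = (61 + 3083)*(3640 + 5041/2) = 3144*(12321/2) = 19368612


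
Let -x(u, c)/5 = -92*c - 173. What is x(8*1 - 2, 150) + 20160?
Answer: 90025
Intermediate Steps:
x(u, c) = 865 + 460*c (x(u, c) = -5*(-92*c - 173) = -5*(-173 - 92*c) = 865 + 460*c)
x(8*1 - 2, 150) + 20160 = (865 + 460*150) + 20160 = (865 + 69000) + 20160 = 69865 + 20160 = 90025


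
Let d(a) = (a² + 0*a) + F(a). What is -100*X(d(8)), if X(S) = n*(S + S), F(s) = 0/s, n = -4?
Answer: 51200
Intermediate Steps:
F(s) = 0
d(a) = a² (d(a) = (a² + 0*a) + 0 = (a² + 0) + 0 = a² + 0 = a²)
X(S) = -8*S (X(S) = -4*(S + S) = -8*S)
-100*X(d(8)) = -(-800)*8² = -(-800)*64 = -100*(-512) = 51200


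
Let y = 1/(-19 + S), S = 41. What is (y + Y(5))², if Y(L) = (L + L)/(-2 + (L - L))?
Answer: 11881/484 ≈ 24.548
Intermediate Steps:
Y(L) = -L (Y(L) = (2*L)/(-2 + 0) = (2*L)/(-2) = (2*L)*(-½) = -L)
y = 1/22 (y = 1/(-19 + 41) = 1/22 ≈ 0.045455)
(y + Y(5))² = (1/22 - 1*5)² = (1/22 - 5)² = (-109/22)² = 11881/484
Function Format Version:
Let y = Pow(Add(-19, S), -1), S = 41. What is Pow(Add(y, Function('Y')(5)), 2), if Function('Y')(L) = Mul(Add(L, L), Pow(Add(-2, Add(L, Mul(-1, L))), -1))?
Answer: Rational(11881, 484) ≈ 24.548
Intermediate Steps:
Function('Y')(L) = Mul(-1, L) (Function('Y')(L) = Mul(Mul(2, L), Pow(Add(-2, 0), -1)) = Mul(Mul(2, L), Pow(-2, -1)) = Mul(Mul(2, L), Rational(-1, 2)) = Mul(-1, L))
y = Rational(1, 22) (y = Pow(Add(-19, 41), -1) = Pow(22, -1) = Rational(1, 22) ≈ 0.045455)
Pow(Add(y, Function('Y')(5)), 2) = Pow(Add(Rational(1, 22), Mul(-1, 5)), 2) = Pow(Add(Rational(1, 22), -5), 2) = Pow(Rational(-109, 22), 2) = Rational(11881, 484)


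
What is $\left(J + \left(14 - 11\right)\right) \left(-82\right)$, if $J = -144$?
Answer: $11562$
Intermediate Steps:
$\left(J + \left(14 - 11\right)\right) \left(-82\right) = \left(-144 + \left(14 - 11\right)\right) \left(-82\right) = \left(-144 + 3\right) \left(-82\right) = \left(-141\right) \left(-82\right) = 11562$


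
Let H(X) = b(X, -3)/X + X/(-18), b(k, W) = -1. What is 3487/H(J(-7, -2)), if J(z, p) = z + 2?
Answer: 313830/43 ≈ 7298.4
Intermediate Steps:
J(z, p) = 2 + z
H(X) = -1/X - X/18 (H(X) = -1/X + X/(-18) = -1/X + X*(-1/18) = -1/X - X/18)
3487/H(J(-7, -2)) = 3487/(-1/(2 - 7) - (2 - 7)/18) = 3487/(-1/(-5) - 1/18*(-5)) = 3487/(-1*(-⅕) + 5/18) = 3487/(⅕ + 5/18) = 3487/(43/90) = 3487*(90/43) = 313830/43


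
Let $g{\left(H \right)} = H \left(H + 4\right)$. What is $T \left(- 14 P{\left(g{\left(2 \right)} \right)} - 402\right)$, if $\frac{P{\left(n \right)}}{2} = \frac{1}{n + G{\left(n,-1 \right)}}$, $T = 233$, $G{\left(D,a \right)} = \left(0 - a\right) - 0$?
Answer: $- \frac{1224182}{13} \approx -94168.0$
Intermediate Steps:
$G{\left(D,a \right)} = - a$ ($G{\left(D,a \right)} = - a + 0 = - a$)
$g{\left(H \right)} = H \left(4 + H\right)$
$P{\left(n \right)} = \frac{2}{1 + n}$ ($P{\left(n \right)} = \frac{2}{n - -1} = \frac{2}{n + 1} = \frac{2}{1 + n}$)
$T \left(- 14 P{\left(g{\left(2 \right)} \right)} - 402\right) = 233 \left(- 14 \frac{2}{1 + 2 \left(4 + 2\right)} - 402\right) = 233 \left(- 14 \frac{2}{1 + 2 \cdot 6} - 402\right) = 233 \left(- 14 \frac{2}{1 + 12} - 402\right) = 233 \left(- 14 \cdot \frac{2}{13} - 402\right) = 233 \left(- 14 \cdot 2 \cdot \frac{1}{13} - 402\right) = 233 \left(\left(-14\right) \frac{2}{13} - 402\right) = 233 \left(- \frac{28}{13} - 402\right) = 233 \left(- \frac{5254}{13}\right) = - \frac{1224182}{13}$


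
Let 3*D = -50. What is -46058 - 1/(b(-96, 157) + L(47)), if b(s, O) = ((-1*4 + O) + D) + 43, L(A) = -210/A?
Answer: -1135606189/24656 ≈ -46058.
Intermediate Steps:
D = -50/3 (D = (1/3)*(-50) = -50/3 ≈ -16.667)
b(s, O) = 67/3 + O (b(s, O) = ((-1*4 + O) - 50/3) + 43 = ((-4 + O) - 50/3) + 43 = (-62/3 + O) + 43 = 67/3 + O)
-46058 - 1/(b(-96, 157) + L(47)) = -46058 - 1/((67/3 + 157) - 210/47) = -46058 - 1/(538/3 - 210*1/47) = -46058 - 1/(538/3 - 210/47) = -46058 - 1/24656/141 = -46058 - 1*141/24656 = -46058 - 141/24656 = -1135606189/24656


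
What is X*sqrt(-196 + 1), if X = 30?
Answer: 30*I*sqrt(195) ≈ 418.93*I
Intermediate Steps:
X*sqrt(-196 + 1) = 30*sqrt(-196 + 1) = 30*sqrt(-195) = 30*(I*sqrt(195)) = 30*I*sqrt(195)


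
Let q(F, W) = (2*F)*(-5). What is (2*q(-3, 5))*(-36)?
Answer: -2160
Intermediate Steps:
q(F, W) = -10*F
(2*q(-3, 5))*(-36) = (2*(-10*(-3)))*(-36) = (2*30)*(-36) = 60*(-36) = -2160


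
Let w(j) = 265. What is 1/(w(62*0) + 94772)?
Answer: 1/95037 ≈ 1.0522e-5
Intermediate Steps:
1/(w(62*0) + 94772) = 1/(265 + 94772) = 1/95037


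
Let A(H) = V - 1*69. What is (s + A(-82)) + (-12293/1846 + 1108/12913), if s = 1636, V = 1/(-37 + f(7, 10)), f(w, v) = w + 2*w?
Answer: 297560149501/190699184 ≈ 1560.4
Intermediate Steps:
f(w, v) = 3*w
V = -1/16 (V = 1/(-37 + 3*7) = 1/(-37 + 21) = 1/(-16) = -1/16 ≈ -0.062500)
A(H) = -1105/16 (A(H) = -1/16 - 1*69 = -1/16 - 69 = -1105/16)
(s + A(-82)) + (-12293/1846 + 1108/12913) = (1636 - 1105/16) + (-12293/1846 + 1108/12913) = 25071/16 + (-12293*1/1846 + 1108*(1/12913)) = 25071/16 + (-12293/1846 + 1108/12913) = 25071/16 - 156694141/23837398 = 297560149501/190699184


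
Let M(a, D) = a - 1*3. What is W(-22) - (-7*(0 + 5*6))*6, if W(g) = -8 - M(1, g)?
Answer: 1254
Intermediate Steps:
M(a, D) = -3 + a (M(a, D) = a - 3 = -3 + a)
W(g) = -6 (W(g) = -8 - (-3 + 1) = -8 - 1*(-2) = -8 + 2 = -6)
W(-22) - (-7*(0 + 5*6))*6 = -6 - (-7*(0 + 5*6))*6 = -6 - (-7*(0 + 30))*6 = -6 - (-7*30)*6 = -6 - (-210)*6 = -6 - 1*(-1260) = -6 + 1260 = 1254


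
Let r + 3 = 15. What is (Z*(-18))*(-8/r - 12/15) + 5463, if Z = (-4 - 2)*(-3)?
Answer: 29691/5 ≈ 5938.2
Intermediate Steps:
r = 12 (r = -3 + 15 = 12)
Z = 18 (Z = -6*(-3) = 18)
(Z*(-18))*(-8/r - 12/15) + 5463 = (18*(-18))*(-8/12 - 12/15) + 5463 = -324*(-8*1/12 - 12*1/15) + 5463 = -324*(-2/3 - 4/5) + 5463 = -324*(-22/15) + 5463 = 2376/5 + 5463 = 29691/5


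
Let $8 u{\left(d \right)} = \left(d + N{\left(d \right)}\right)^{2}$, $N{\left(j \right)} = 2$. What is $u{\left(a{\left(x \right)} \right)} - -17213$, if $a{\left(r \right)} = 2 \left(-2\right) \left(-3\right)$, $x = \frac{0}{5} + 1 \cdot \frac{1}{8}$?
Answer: $\frac{34475}{2} \approx 17238.0$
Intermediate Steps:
$x = \frac{1}{8}$ ($x = 0 \cdot \frac{1}{5} + 1 \cdot \frac{1}{8} = 0 + \frac{1}{8} = \frac{1}{8} \approx 0.125$)
$a{\left(r \right)} = 12$ ($a{\left(r \right)} = \left(-4\right) \left(-3\right) = 12$)
$u{\left(d \right)} = \frac{\left(2 + d\right)^{2}}{8}$ ($u{\left(d \right)} = \frac{\left(d + 2\right)^{2}}{8} = \frac{\left(2 + d\right)^{2}}{8}$)
$u{\left(a{\left(x \right)} \right)} - -17213 = \frac{\left(2 + 12\right)^{2}}{8} - -17213 = \frac{14^{2}}{8} + 17213 = \frac{1}{8} \cdot 196 + 17213 = \frac{49}{2} + 17213 = \frac{34475}{2}$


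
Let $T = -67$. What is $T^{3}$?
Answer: $-300763$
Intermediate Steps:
$T^{3} = \left(-67\right)^{3} = -300763$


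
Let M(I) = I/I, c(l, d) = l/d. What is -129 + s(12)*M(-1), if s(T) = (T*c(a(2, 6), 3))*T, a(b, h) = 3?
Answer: 15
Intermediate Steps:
M(I) = 1
s(T) = T² (s(T) = (T*(3/3))*T = (T*(3*(⅓)))*T = (T*1)*T = T*T = T²)
-129 + s(12)*M(-1) = -129 + 12²*1 = -129 + 144*1 = -129 + 144 = 15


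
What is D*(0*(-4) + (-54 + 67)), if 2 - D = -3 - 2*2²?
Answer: 169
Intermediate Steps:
D = 13 (D = 2 - (-3 - 2*2²) = 2 - (-3 - 2*4) = 2 - (-3 - 8) = 2 - 1*(-11) = 2 + 11 = 13)
D*(0*(-4) + (-54 + 67)) = 13*(0*(-4) + (-54 + 67)) = 13*(0 + 13) = 13*13 = 169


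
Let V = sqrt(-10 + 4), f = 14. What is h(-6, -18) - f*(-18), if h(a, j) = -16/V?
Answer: 252 + 8*I*sqrt(6)/3 ≈ 252.0 + 6.532*I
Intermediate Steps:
V = I*sqrt(6) (V = sqrt(-6) = I*sqrt(6) ≈ 2.4495*I)
h(a, j) = 8*I*sqrt(6)/3 (h(a, j) = -16*(-I*sqrt(6)/6) = -(-8)*I*sqrt(6)/3 = 8*I*sqrt(6)/3)
h(-6, -18) - f*(-18) = 8*I*sqrt(6)/3 - 14*(-18) = 8*I*sqrt(6)/3 - 1*(-252) = 8*I*sqrt(6)/3 + 252 = 252 + 8*I*sqrt(6)/3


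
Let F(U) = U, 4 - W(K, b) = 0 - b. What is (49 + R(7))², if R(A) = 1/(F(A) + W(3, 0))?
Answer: 291600/121 ≈ 2409.9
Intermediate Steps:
W(K, b) = 4 + b (W(K, b) = 4 - (0 - b) = 4 - (-1)*b = 4 + b)
R(A) = 1/(4 + A) (R(A) = 1/(A + (4 + 0)) = 1/(A + 4) = 1/(4 + A))
(49 + R(7))² = (49 + 1/(4 + 7))² = (49 + 1/11)² = (540/11)² = 291600/121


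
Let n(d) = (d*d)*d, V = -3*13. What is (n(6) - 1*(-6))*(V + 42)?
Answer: 666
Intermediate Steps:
V = -39
n(d) = d³ (n(d) = d²*d = d³)
(n(6) - 1*(-6))*(V + 42) = (6³ - 1*(-6))*(-39 + 42) = (216 + 6)*3 = 222*3 = 666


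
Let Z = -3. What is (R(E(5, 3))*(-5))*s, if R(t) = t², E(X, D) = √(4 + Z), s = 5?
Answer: -25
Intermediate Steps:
E(X, D) = 1 (E(X, D) = √(4 - 3) = √1 = 1)
(R(E(5, 3))*(-5))*s = (1²*(-5))*5 = (1*(-5))*5 = -5*5 = -25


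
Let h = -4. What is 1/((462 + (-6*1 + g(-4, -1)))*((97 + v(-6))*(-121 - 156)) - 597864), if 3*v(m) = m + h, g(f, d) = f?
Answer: -3/36975916 ≈ -8.1134e-8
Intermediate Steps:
v(m) = -4/3 + m/3 (v(m) = (m - 4)/3 = (-4 + m)/3 = -4/3 + m/3)
1/((462 + (-6*1 + g(-4, -1)))*((97 + v(-6))*(-121 - 156)) - 597864) = 1/((462 + (-6*1 - 4))*((97 + (-4/3 + (1/3)*(-6)))*(-121 - 156)) - 597864) = 1/((462 + (-6 - 4))*((97 + (-4/3 - 2))*(-277)) - 597864) = 1/((462 - 10)*((97 - 10/3)*(-277)) - 597864) = 1/(452*((281/3)*(-277)) - 597864) = 1/(452*(-77837/3) - 597864) = 1/(-35182324/3 - 597864) = 1/(-36975916/3) = -3/36975916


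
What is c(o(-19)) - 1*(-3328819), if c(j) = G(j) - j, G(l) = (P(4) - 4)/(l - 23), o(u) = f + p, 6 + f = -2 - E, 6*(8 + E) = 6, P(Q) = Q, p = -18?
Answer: 3328838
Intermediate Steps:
E = -7 (E = -8 + (⅙)*6 = -8 + 1 = -7)
f = -1 (f = -6 + (-2 - 1*(-7)) = -6 + (-2 + 7) = -6 + 5 = -1)
o(u) = -19 (o(u) = -1 - 18 = -19)
G(l) = 0 (G(l) = (4 - 4)/(l - 23) = 0/(-23 + l) = 0)
c(j) = -j (c(j) = 0 - j = -j)
c(o(-19)) - 1*(-3328819) = -1*(-19) - 1*(-3328819) = 19 + 3328819 = 3328838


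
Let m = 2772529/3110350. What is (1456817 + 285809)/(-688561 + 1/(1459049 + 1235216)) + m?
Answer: -2364972900511911061/1442553738578993100 ≈ -1.6394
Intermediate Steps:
m = 2772529/3110350 (m = 2772529*(1/3110350) = 2772529/3110350 ≈ 0.89139)
(1456817 + 285809)/(-688561 + 1/(1459049 + 1235216)) + m = (1456817 + 285809)/(-688561 + 1/(1459049 + 1235216)) + 2772529/3110350 = 1742626/(-688561 + 1/2694265) + 2772529/3110350 = 1742626/(-1855165802664/2694265) + 2772529/3110350 = 1742626*(-2694265/1855165802664) + 2772529/3110350 = -2347548119945/927582901332 + 2772529/3110350 = -2364972900511911061/1442553738578993100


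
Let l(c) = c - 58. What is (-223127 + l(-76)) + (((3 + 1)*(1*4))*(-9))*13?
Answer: -225133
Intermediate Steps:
l(c) = -58 + c
(-223127 + l(-76)) + (((3 + 1)*(1*4))*(-9))*13 = (-223127 + (-58 - 76)) + (((3 + 1)*(1*4))*(-9))*13 = (-223127 - 134) + ((4*4)*(-9))*13 = -223261 + (16*(-9))*13 = -223261 - 144*13 = -223261 - 1872 = -225133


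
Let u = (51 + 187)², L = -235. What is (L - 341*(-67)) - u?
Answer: -34032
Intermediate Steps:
u = 56644 (u = 238² = 56644)
(L - 341*(-67)) - u = (-235 - 341*(-67)) - 1*56644 = (-235 + 22847) - 56644 = 22612 - 56644 = -34032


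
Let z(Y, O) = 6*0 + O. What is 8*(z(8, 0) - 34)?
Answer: -272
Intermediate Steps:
z(Y, O) = O (z(Y, O) = 0 + O = O)
8*(z(8, 0) - 34) = 8*(0 - 34) = 8*(-34) = -272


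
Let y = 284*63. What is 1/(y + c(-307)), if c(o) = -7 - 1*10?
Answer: 1/17875 ≈ 5.5944e-5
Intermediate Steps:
c(o) = -17 (c(o) = -7 - 10 = -17)
y = 17892
1/(y + c(-307)) = 1/(17892 - 17) = 1/17875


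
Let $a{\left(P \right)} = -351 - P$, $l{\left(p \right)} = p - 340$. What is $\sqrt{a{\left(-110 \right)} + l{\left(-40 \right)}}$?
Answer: $3 i \sqrt{69} \approx 24.92 i$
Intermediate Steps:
$l{\left(p \right)} = -340 + p$ ($l{\left(p \right)} = p - 340 = -340 + p$)
$\sqrt{a{\left(-110 \right)} + l{\left(-40 \right)}} = \sqrt{\left(-351 - -110\right) - 380} = \sqrt{\left(-351 + 110\right) - 380} = \sqrt{-241 - 380} = \sqrt{-621} = 3 i \sqrt{69}$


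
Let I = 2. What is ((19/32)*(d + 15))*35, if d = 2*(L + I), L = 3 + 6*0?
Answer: 16625/32 ≈ 519.53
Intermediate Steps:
L = 3 (L = 3 + 0 = 3)
d = 10 (d = 2*(3 + 2) = 2*5 = 10)
((19/32)*(d + 15))*35 = ((19/32)*(10 + 15))*35 = ((19*(1/32))*25)*35 = ((19/32)*25)*35 = (475/32)*35 = 16625/32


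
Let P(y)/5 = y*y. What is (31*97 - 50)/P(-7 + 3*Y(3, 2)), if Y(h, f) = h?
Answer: 2957/20 ≈ 147.85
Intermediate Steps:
P(y) = 5*y² (P(y) = 5*(y*y) = 5*y²)
(31*97 - 50)/P(-7 + 3*Y(3, 2)) = (31*97 - 50)/((5*(-7 + 3*3)²)) = (3007 - 50)/((5*(-7 + 9)²)) = 2957/((5*2²)) = 2957/((5*4)) = 2957/20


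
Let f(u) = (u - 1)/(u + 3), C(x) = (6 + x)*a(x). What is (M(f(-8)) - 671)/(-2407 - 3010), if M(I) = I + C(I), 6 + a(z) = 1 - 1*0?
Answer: 3541/27085 ≈ 0.13074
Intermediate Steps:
a(z) = -5 (a(z) = -6 + (1 - 1*0) = -6 + (1 + 0) = -6 + 1 = -5)
C(x) = -30 - 5*x (C(x) = (6 + x)*(-5) = -30 - 5*x)
f(u) = (-1 + u)/(3 + u)
M(I) = -30 - 4*I (M(I) = I + (-30 - 5*I) = -30 - 4*I)
(M(f(-8)) - 671)/(-2407 - 3010) = ((-30 - 4*(-1 - 8)/(3 - 8)) - 671)/(-2407 - 3010) = ((-30 - 4*(-9)/(-5)) - 671)/(-5417) = ((-30 - (-4)*(-9)/5) - 671)*(-1/5417) = ((-30 - 4*9/5) - 671)*(-1/5417) = ((-30 - 36/5) - 671)*(-1/5417) = (-186/5 - 671)*(-1/5417) = -3541/5*(-1/5417) = 3541/27085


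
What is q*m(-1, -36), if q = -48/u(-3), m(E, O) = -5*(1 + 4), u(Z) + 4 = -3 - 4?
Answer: -1200/11 ≈ -109.09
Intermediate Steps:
u(Z) = -11 (u(Z) = -4 + (-3 - 4) = -4 - 7 = -11)
m(E, O) = -25 (m(E, O) = -5*5 = -25)
q = 48/11 (q = -48/(-11) = -48*(-1/11) = 48/11 ≈ 4.3636)
q*m(-1, -36) = (48/11)*(-25) = -1200/11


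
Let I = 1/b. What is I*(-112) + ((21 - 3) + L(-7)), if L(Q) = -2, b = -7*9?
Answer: 160/9 ≈ 17.778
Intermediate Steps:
b = -63
I = -1/63 (I = 1/(-63) = -1/63 ≈ -0.015873)
I*(-112) + ((21 - 3) + L(-7)) = -1/63*(-112) + ((21 - 3) - 2) = 16/9 + (18 - 2) = 16/9 + 16 = 160/9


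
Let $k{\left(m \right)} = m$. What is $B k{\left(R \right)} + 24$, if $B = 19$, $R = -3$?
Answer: $-33$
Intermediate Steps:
$B k{\left(R \right)} + 24 = 19 \left(-3\right) + 24 = -57 + 24 = -33$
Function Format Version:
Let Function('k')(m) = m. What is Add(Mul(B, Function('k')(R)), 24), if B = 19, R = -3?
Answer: -33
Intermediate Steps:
Add(Mul(B, Function('k')(R)), 24) = Add(Mul(19, -3), 24) = Add(-57, 24) = -33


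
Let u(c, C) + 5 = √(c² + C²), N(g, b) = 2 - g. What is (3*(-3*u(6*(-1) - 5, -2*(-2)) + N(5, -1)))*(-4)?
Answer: -144 + 36*√137 ≈ 277.37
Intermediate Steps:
u(c, C) = -5 + √(C² + c²) (u(c, C) = -5 + √(c² + C²) = -5 + √(C² + c²))
(3*(-3*u(6*(-1) - 5, -2*(-2)) + N(5, -1)))*(-4) = (3*(-3*(-5 + √((-2*(-2))² + (6*(-1) - 5)²)) + (2 - 1*5)))*(-4) = (3*(-3*(-5 + √(4² + (-6 - 5)²)) + (2 - 5)))*(-4) = (3*(-3*(-5 + √(16 + (-11)²)) - 3))*(-4) = (3*(-3*(-5 + √(16 + 121)) - 3))*(-4) = (3*(-3*(-5 + √137) - 3))*(-4) = (3*((15 - 3*√137) - 3))*(-4) = (3*(12 - 3*√137))*(-4) = (36 - 9*√137)*(-4) = -144 + 36*√137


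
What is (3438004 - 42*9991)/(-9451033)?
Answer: -3018382/9451033 ≈ -0.31937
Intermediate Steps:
(3438004 - 42*9991)/(-9451033) = (3438004 - 419622)*(-1/9451033) = 3018382*(-1/9451033) = -3018382/9451033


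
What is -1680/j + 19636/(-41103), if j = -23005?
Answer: -76534628/189114903 ≈ -0.40470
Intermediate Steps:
-1680/j + 19636/(-41103) = -1680/(-23005) + 19636/(-41103) = -1680*(-1/23005) + 19636*(-1/41103) = 336/4601 - 19636/41103 = -76534628/189114903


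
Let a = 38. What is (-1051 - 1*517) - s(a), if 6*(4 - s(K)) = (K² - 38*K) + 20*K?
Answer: -4336/3 ≈ -1445.3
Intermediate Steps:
s(K) = 4 + 3*K - K²/6 (s(K) = 4 - ((K² - 38*K) + 20*K)/6 = 4 - (K² - 18*K)/6 = 4 + (3*K - K²/6) = 4 + 3*K - K²/6)
(-1051 - 1*517) - s(a) = (-1051 - 1*517) - (4 + 3*38 - ⅙*38²) = (-1051 - 517) - (4 + 114 - ⅙*1444) = -1568 - (4 + 114 - 722/3) = -1568 - 1*(-368/3) = -1568 + 368/3 = -4336/3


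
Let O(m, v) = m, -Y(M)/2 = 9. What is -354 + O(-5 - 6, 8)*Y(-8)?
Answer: -156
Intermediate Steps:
Y(M) = -18 (Y(M) = -2*9 = -18)
-354 + O(-5 - 6, 8)*Y(-8) = -354 + (-5 - 6)*(-18) = -354 - 11*(-18) = -354 + 198 = -156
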